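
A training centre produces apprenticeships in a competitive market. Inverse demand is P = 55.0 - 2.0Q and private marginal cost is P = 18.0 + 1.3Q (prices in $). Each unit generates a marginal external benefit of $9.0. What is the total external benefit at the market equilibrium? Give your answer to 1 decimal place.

Market equilibrium (private): 18.0 + 1.3Q = 55.0 - 2.0Q → Q_m = 11.2121.
Total external benefit = MEB × Q_m = 9.0 × 11.2121 = 100.9089.

$100.9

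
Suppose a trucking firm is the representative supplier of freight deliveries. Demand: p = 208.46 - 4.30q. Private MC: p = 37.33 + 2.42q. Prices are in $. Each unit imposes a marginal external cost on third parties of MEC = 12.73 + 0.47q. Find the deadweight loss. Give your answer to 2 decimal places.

DWL = $42.42

Market equilibrium (private): 37.33 + 2.42q = 208.46 - 4.30q → q_m = 25.4658.
Social marginal cost = private MC + MEC = 50.06 + 2.89q.
Set SMC = demand: 50.06 + 2.89q = 208.46 - 4.30q → q* = 22.0306.
The loss is the area between SMC and demand from q* to q_m; with linear curves that's a triangle of height MEC(q_m).
DWL = ½ × 3.4352 × 24.6989 = 42.4228.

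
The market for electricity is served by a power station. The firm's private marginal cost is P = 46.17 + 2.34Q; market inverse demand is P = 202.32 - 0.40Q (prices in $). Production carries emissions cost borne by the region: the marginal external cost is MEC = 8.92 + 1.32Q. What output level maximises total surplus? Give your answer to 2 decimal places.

Q* = 36.26

Social marginal cost = private MC + MEC = 55.09 + 3.66Q.
Set SMC = demand: 55.09 + 3.66Q = 202.32 - 0.40Q → Q* = 36.2635.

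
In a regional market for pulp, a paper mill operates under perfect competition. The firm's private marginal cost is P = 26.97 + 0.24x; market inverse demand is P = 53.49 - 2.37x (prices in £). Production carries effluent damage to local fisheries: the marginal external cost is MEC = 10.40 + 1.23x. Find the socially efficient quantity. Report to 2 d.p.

x* = 4.20

Social marginal cost = private MC + MEC = 37.37 + 1.47x.
Set SMC = demand: 37.37 + 1.47x = 53.49 - 2.37x → x* = 4.1979.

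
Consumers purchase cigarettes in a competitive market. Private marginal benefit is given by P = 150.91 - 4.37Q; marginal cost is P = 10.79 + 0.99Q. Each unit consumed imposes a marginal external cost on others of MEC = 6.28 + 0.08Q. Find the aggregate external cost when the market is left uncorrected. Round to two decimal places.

191.51

Market equilibrium (private): 10.79 + 0.99Q = 150.91 - 4.37Q → Q_m = 26.1418.
Total external cost = ∫₀^{Q_m} (6.28 + 0.08Q) dQ = 6.28×26.1418 + ½×0.08×26.1418² = 191.5063.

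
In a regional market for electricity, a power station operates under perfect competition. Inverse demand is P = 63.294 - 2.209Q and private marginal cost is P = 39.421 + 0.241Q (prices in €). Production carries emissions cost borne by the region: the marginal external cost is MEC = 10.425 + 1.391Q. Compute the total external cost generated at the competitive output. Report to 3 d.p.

Market equilibrium (private): 39.421 + 0.241Q = 63.294 - 2.209Q → Q_m = 9.7441.
Total external cost = ∫₀^{Q_m} (10.425 + 1.391Q) dQ = 10.425×9.7441 + ½×1.391×9.7441² = 167.6182.

€167.618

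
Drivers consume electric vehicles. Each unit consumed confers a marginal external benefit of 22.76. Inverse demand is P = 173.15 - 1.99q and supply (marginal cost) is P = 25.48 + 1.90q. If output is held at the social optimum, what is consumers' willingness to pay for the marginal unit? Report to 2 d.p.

Social marginal benefit = demand + MEB = 195.91 - 1.99q.
Set SMB = MC: 195.91 - 1.99q = 25.48 + 1.90q → q* = 43.8123.
Consumer price on the demand curve at q*: 173.15 − 1.99×43.8123 = 85.9635.

P = 85.96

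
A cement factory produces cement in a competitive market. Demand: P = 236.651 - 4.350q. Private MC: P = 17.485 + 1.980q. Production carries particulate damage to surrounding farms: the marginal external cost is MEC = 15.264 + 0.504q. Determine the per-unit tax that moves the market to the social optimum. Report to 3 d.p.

Social marginal cost = private MC + MEC = 32.749 + 2.484q.
Set SMC = demand: 32.749 + 2.484q = 236.651 - 4.350q → q* = 29.8364.
The Pigouvian tax equals MEC at q*: 15.264 + 0.504×29.8364 = 30.3015.

tax = 30.302 per unit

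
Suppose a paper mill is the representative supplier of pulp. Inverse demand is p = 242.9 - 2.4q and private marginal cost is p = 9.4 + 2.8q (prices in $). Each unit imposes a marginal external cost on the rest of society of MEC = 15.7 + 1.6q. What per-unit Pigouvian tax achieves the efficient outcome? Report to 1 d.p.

tax = $66.9 per unit

Social marginal cost = private MC + MEC = 25.1 + 4.4q.
Set SMC = demand: 25.1 + 4.4q = 242.9 - 2.4q → q* = 32.0294.
The Pigouvian tax equals MEC at q*: 15.7 + 1.6×32.0294 = 66.9470.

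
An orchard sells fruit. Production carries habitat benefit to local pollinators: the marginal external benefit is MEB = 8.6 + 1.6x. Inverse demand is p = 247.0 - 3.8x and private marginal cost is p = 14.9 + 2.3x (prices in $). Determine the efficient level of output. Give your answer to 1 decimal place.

x* = 53.5

Social marginal cost = private MC − MEB = 6.3 + 0.7x.
Set SMC = demand: 6.3 + 0.7x = 247.0 - 3.8x → x* = 53.4889.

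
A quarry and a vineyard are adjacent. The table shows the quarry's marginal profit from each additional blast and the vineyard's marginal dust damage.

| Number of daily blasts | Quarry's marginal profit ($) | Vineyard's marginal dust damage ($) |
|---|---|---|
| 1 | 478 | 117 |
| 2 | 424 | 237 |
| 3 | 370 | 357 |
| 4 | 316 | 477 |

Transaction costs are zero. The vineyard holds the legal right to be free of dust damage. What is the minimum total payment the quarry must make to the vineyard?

Efficient level: marginal profit ≥ marginal dust damage through level 3, so k* = 3.
With the vineyard holding the right, the quarry must at least compensate total damage at k*: 117 + 237 + 357 = 711.

$711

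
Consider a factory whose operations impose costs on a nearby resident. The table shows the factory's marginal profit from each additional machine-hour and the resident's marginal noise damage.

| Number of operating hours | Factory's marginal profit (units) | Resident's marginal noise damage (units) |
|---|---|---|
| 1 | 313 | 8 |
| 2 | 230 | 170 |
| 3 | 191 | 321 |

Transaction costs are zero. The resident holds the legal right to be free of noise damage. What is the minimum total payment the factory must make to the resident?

Efficient level: marginal profit ≥ marginal noise damage through level 2, so k* = 2.
With the resident holding the right, the factory must at least compensate total damage at k*: 8 + 170 = 178.

178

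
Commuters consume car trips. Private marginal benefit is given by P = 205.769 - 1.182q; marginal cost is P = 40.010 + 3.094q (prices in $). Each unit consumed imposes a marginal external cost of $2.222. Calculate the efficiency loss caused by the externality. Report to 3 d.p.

DWL = $0.577

Market equilibrium (private): 40.010 + 3.094q = 205.769 - 1.182q → q_m = 38.7650.
Social marginal benefit = demand − MEC = 203.547 - 1.182q.
Set SMB = MC: 203.547 - 1.182q = 40.010 + 3.094q → q* = 38.2453.
Height of the DWL triangle at q_m is MC(q_m) − SMB(q_m) = MEC(q_m) = 2.2220.
DWL = ½ × 0.5197 × 2.2220 = 0.5774.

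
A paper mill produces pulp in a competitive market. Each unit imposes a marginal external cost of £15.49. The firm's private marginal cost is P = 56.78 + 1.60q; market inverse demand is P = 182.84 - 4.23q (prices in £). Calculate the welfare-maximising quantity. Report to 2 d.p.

Social marginal cost = private MC + MEC = 72.27 + 1.60q.
Set SMC = demand: 72.27 + 1.60q = 182.84 - 4.23q → q* = 18.9657.

q* = 18.97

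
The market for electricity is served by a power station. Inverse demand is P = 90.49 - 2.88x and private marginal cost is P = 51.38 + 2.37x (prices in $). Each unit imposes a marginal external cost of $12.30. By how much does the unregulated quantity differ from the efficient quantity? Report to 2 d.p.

Market equilibrium (private): 51.38 + 2.37x = 90.49 - 2.88x → x_m = 7.4495.
Social marginal cost = private MC + MEC = 63.68 + 2.37x.
Set SMC = demand: 63.68 + 2.37x = 90.49 - 2.88x → x* = 5.1067.
Gap = |7.4495 − 5.1067| = 2.3428.

2.34 units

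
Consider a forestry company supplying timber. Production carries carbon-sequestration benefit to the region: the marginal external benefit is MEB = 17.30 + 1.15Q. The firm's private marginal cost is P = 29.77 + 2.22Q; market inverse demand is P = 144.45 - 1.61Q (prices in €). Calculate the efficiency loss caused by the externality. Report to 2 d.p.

Market equilibrium (private): 29.77 + 2.22Q = 144.45 - 1.61Q → Q_m = 29.9426.
Social marginal cost = private MC − MEB = 12.47 + 1.07Q.
Set SMC = demand: 12.47 + 1.07Q = 144.45 - 1.61Q → Q* = 49.2463.
Height of the DWL triangle at Q_m is demand(Q_m) − SMC(Q_m) = MEB(Q_m) = 51.7339.
DWL = ½ × 19.3037 × 51.7339 = 499.3278.

DWL = €499.33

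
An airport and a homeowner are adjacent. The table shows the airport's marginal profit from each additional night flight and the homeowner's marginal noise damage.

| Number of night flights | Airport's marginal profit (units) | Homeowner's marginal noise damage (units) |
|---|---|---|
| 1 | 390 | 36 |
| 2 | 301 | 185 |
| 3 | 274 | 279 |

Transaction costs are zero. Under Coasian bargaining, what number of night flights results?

Bargaining reaches the level where marginal profit last exceeds marginal noise damage.
That holds through level 2 (301 ≥ 185) but not at 3 (274 < 279).

2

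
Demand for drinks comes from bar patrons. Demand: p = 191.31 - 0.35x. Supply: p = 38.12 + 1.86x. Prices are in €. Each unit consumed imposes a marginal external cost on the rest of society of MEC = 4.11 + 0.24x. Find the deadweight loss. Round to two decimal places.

Market equilibrium (private): 38.12 + 1.86x = 191.31 - 0.35x → x_m = 69.3167.
Social marginal benefit = demand − MEC = 187.20 - 0.59x.
Set SMB = MC: 187.20 - 0.59x = 38.12 + 1.86x → x* = 60.8490.
The loss is the area between SMB and MC from x* to x_m; with linear curves that's a triangle of height MEC(x_m).
DWL = ½ × 8.4677 × 20.7460 = 87.8355.

DWL = €87.84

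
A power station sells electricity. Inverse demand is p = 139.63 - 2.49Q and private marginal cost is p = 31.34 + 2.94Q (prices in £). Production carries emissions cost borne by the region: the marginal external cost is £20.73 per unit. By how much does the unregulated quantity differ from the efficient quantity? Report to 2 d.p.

Market equilibrium (private): 31.34 + 2.94Q = 139.63 - 2.49Q → Q_m = 19.9429.
Social marginal cost = private MC + MEC = 52.07 + 2.94Q.
Set SMC = demand: 52.07 + 2.94Q = 139.63 - 2.49Q → Q* = 16.1252.
Gap = |19.9429 − 16.1252| = 3.8177.

3.82 units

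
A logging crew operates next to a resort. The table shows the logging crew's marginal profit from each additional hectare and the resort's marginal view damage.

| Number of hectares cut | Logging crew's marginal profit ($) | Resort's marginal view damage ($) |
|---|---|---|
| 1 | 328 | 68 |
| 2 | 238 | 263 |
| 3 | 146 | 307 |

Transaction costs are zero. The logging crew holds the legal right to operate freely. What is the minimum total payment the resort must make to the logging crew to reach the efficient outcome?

$384

Left alone the logging crew would choose level 3 (marginal profit stays positive).
Efficient level: k* = 1 (marginal profit ≥ marginal view damage through 1).
The resort must at least cover the logging crew's forgone profit from cutting 3→1: 238 + 146 = 384.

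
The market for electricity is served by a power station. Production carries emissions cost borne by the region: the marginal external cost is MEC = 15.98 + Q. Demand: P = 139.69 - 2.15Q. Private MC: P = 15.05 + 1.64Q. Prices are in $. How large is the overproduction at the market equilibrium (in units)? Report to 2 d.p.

Market equilibrium (private): 15.05 + 1.64Q = 139.69 - 2.15Q → Q_m = 32.8865.
Social marginal cost = private MC + MEC = 31.03 + 2.64Q.
Set SMC = demand: 31.03 + 2.64Q = 139.69 - 2.15Q → Q* = 22.6848.
Gap = |32.8865 − 22.6848| = 10.2017.

10.20 units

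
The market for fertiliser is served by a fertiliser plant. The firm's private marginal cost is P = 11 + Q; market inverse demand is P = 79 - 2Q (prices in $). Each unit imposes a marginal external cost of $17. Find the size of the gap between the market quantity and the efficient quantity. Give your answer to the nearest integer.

6 units

Market equilibrium (private): 11 + Q = 79 - 2Q → Q_m = 22.6667.
Social marginal cost = private MC + MEC = 28 + Q.
Set SMC = demand: 28 + Q = 79 - 2Q → Q* = 17.0000.
Gap = |22.6667 − 17.0000| = 5.6667.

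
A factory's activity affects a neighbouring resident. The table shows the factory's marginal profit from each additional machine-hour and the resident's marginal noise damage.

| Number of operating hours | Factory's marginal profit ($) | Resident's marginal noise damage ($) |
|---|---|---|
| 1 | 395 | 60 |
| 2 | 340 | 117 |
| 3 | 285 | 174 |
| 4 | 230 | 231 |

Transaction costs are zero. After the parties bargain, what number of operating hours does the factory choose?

Bargaining reaches the level where marginal profit last exceeds marginal noise damage.
That holds through level 3 (285 ≥ 174) but not at 4 (230 < 231).

3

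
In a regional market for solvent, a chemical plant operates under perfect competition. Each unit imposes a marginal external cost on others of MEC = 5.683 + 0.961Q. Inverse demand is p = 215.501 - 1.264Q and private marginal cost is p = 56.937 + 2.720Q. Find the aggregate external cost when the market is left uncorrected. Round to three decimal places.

Market equilibrium (private): 56.937 + 2.720Q = 215.501 - 1.264Q → Q_m = 39.8002.
Total external cost = ∫₀^{Q_m} (5.683 + 0.961Q) dQ = 5.683×39.8002 + ½×0.961×39.8002² = 987.3234.

987.323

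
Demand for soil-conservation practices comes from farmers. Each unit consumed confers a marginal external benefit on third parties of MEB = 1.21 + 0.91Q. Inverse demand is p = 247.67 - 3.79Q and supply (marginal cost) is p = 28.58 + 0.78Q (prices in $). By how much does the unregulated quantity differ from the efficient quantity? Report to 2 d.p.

Market equilibrium (private): 28.58 + 0.78Q = 247.67 - 3.79Q → Q_m = 47.9409.
Social marginal benefit = demand + MEB = 248.88 - 2.88Q.
Set SMB = MC: 248.88 - 2.88Q = 28.58 + 0.78Q → Q* = 60.1913.
Gap = |47.9409 − 60.1913| = 12.2504.

12.25 units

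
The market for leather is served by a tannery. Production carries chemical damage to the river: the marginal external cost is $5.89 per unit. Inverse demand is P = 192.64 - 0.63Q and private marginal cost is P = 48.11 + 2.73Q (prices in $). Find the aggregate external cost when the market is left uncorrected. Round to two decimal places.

$253.36

Market equilibrium (private): 48.11 + 2.73Q = 192.64 - 0.63Q → Q_m = 43.0149.
Total external cost = MEC × Q_m = 5.89 × 43.0149 = 253.3578.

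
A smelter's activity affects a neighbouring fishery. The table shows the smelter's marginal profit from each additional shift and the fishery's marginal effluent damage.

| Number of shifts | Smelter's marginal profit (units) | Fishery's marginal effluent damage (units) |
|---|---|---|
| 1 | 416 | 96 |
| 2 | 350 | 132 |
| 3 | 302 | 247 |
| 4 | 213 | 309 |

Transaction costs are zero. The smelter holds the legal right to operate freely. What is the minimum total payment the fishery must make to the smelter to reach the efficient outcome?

Left alone the smelter would choose level 4 (marginal profit stays positive).
Efficient level: k* = 3 (marginal profit ≥ marginal effluent damage through 3).
The fishery must at least cover the smelter's forgone profit from cutting 4→3: 213 = 213.

213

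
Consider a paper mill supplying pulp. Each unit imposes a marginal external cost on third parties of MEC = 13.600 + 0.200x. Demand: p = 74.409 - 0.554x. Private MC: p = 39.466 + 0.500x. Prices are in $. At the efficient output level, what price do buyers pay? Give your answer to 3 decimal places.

P = $64.980

Social marginal cost = private MC + MEC = 53.066 + 0.700x.
Set SMC = demand: 53.066 + 0.700x = 74.409 - 0.554x → x* = 17.0199.
Consumer price on the demand curve at x*: 74.409 − 0.554×17.0199 = 64.9800.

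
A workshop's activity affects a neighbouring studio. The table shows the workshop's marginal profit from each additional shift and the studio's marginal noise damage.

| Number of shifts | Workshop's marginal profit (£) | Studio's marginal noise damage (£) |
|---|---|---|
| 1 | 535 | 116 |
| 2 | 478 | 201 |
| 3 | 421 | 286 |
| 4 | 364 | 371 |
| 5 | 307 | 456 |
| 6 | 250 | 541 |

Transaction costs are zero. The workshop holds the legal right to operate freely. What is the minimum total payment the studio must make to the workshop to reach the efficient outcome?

£921

Left alone the workshop would choose level 6 (marginal profit stays positive).
Efficient level: k* = 3 (marginal profit ≥ marginal noise damage through 3).
The studio must at least cover the workshop's forgone profit from cutting 6→3: 364 + 307 + 250 = 921.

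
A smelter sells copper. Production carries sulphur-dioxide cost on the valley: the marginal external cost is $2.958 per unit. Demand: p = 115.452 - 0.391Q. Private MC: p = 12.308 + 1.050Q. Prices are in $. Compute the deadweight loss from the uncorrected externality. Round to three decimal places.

Market equilibrium (private): 12.308 + 1.050Q = 115.452 - 0.391Q → Q_m = 71.5781.
Social marginal cost = private MC + MEC = 15.266 + 1.050Q.
Set SMC = demand: 15.266 + 1.050Q = 115.452 - 0.391Q → Q* = 69.5253.
Between Q* and Q_m the wedge SMC − demand runs linearly from 0 to MEC(Q_m), so the loss is a triangle.
DWL = ½ × 2.0528 × 2.9580 = 3.0361.

DWL = $3.036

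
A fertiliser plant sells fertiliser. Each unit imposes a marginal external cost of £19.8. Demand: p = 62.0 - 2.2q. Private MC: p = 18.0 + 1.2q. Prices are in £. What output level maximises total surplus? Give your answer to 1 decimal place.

q* = 7.1

Social marginal cost = private MC + MEC = 37.8 + 1.2q.
Set SMC = demand: 37.8 + 1.2q = 62.0 - 2.2q → q* = 7.1176.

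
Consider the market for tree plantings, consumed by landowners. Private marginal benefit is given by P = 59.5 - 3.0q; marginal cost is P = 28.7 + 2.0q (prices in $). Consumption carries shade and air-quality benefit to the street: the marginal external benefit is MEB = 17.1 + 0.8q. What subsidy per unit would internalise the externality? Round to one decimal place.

Social marginal benefit = demand + MEB = 76.6 - 2.2q.
Set SMB = MC: 76.6 - 2.2q = 28.7 + 2.0q → q* = 11.4048.
The Pigouvian subsidy equals MEB at q*: 17.1 + 0.8×11.4048 = 26.2238.

subsidy = $26.2 per unit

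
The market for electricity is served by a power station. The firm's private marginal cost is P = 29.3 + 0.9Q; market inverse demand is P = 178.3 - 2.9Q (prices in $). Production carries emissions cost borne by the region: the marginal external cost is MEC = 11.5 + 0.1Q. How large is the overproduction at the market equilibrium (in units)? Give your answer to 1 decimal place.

4.0 units

Market equilibrium (private): 29.3 + 0.9Q = 178.3 - 2.9Q → Q_m = 39.2105.
Social marginal cost = private MC + MEC = 40.8 + Q.
Set SMC = demand: 40.8 + Q = 178.3 - 2.9Q → Q* = 35.2564.
Gap = |39.2105 − 35.2564| = 3.9541.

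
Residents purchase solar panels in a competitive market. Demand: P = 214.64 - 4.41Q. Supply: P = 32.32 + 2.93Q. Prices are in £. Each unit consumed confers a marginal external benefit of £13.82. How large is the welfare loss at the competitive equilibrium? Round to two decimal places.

Market equilibrium (private): 32.32 + 2.93Q = 214.64 - 4.41Q → Q_m = 24.8392.
Social marginal benefit = demand + MEB = 228.46 - 4.41Q.
Set SMB = MC: 228.46 - 4.41Q = 32.32 + 2.93Q → Q* = 26.7221.
Between Q* and Q_m the wedge SMB − MC runs linearly from 0 to MEB(Q_m), so the loss is a triangle.
DWL = ½ × 1.8829 × 13.8200 = 13.0108.

DWL = £13.01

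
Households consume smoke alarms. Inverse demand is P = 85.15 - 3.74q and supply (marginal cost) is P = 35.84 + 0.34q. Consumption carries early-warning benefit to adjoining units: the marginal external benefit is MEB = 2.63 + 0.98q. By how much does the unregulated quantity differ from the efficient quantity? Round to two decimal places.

4.67 units

Market equilibrium (private): 35.84 + 0.34q = 85.15 - 3.74q → q_m = 12.0858.
Social marginal benefit = demand + MEB = 87.78 - 2.76q.
Set SMB = MC: 87.78 - 2.76q = 35.84 + 0.34q → q* = 16.7548.
Gap = |12.0858 − 16.7548| = 4.6690.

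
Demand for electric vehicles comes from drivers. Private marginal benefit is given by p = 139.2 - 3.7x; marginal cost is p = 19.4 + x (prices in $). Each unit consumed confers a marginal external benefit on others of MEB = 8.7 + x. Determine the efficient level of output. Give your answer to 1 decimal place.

x* = 34.7

Social marginal benefit = demand + MEB = 147.9 - 2.7x.
Set SMB = MC: 147.9 - 2.7x = 19.4 + x → x* = 34.7297.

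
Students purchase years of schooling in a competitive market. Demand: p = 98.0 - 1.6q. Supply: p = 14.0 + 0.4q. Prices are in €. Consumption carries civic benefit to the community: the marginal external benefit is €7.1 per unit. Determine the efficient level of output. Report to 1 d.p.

q* = 45.6

Social marginal benefit = demand + MEB = 105.1 - 1.6q.
Set SMB = MC: 105.1 - 1.6q = 14.0 + 0.4q → q* = 45.5500.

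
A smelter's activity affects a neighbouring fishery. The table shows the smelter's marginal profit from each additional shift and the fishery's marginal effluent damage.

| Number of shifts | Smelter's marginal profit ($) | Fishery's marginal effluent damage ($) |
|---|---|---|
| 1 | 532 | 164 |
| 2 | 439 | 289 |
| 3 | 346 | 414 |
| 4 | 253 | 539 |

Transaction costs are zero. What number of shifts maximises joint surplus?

Bargaining reaches the level where marginal profit last exceeds marginal effluent damage.
That holds through level 2 (439 ≥ 289) but not at 3 (346 < 414).

2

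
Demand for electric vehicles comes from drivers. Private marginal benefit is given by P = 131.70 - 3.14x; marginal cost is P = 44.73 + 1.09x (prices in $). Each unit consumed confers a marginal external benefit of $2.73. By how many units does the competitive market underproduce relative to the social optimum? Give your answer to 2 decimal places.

Market equilibrium (private): 44.73 + 1.09x = 131.70 - 3.14x → x_m = 20.5603.
Social marginal benefit = demand + MEB = 134.43 - 3.14x.
Set SMB = MC: 134.43 - 3.14x = 44.73 + 1.09x → x* = 21.2057.
Gap = |20.5603 − 21.2057| = 0.6454.

0.65 units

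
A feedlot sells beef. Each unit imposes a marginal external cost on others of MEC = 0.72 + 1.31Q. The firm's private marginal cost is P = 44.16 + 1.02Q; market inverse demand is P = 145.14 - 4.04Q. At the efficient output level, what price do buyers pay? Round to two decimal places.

P = 81.55

Social marginal cost = private MC + MEC = 44.88 + 2.33Q.
Set SMC = demand: 44.88 + 2.33Q = 145.14 - 4.04Q → Q* = 15.7394.
Consumer price on the demand curve at Q*: 145.14 − 4.04×15.7394 = 81.5528.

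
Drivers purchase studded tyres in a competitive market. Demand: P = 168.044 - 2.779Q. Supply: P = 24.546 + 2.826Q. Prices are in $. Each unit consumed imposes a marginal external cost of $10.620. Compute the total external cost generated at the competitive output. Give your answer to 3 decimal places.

Market equilibrium (private): 24.546 + 2.826Q = 168.044 - 2.779Q → Q_m = 25.6018.
Total external cost = MEC × Q_m = 10.620 × 25.6018 = 271.8911.

$271.891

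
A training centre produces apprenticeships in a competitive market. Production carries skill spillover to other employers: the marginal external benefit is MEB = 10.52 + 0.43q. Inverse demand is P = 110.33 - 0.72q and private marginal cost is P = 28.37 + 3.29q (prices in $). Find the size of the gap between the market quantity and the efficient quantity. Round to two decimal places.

5.39 units

Market equilibrium (private): 28.37 + 3.29q = 110.33 - 0.72q → q_m = 20.4389.
Social marginal cost = private MC − MEB = 17.85 + 2.86q.
Set SMC = demand: 17.85 + 2.86q = 110.33 - 0.72q → q* = 25.8324.
Gap = |20.4389 − 25.8324| = 5.3935.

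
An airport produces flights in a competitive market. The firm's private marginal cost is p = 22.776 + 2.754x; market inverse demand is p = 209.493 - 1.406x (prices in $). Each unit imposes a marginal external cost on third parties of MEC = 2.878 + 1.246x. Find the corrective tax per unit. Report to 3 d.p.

Social marginal cost = private MC + MEC = 25.654 + 4.000x.
Set SMC = demand: 25.654 + 4.000x = 209.493 - 1.406x → x* = 34.0065.
The Pigouvian tax equals MEC at x*: 2.878 + 1.246×34.0065 = 45.2501.

tax = $45.250 per unit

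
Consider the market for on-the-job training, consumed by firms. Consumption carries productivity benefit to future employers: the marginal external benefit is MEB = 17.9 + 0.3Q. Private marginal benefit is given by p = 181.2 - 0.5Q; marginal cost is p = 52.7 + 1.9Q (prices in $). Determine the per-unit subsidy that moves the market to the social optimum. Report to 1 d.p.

subsidy = $38.8 per unit

Social marginal benefit = demand + MEB = 199.1 - 0.2Q.
Set SMB = MC: 199.1 - 0.2Q = 52.7 + 1.9Q → Q* = 69.7143.
The Pigouvian subsidy equals MEB at Q*: 17.9 + 0.3×69.7143 = 38.8143.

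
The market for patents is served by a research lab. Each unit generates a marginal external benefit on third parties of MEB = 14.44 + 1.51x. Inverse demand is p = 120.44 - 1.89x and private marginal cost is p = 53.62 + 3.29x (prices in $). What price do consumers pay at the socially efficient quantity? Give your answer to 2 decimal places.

P = $78.59

Social marginal cost = private MC − MEB = 39.18 + 1.78x.
Set SMC = demand: 39.18 + 1.78x = 120.44 - 1.89x → x* = 22.1417.
Consumer price on the demand curve at x*: 120.44 − 1.89×22.1417 = 78.5922.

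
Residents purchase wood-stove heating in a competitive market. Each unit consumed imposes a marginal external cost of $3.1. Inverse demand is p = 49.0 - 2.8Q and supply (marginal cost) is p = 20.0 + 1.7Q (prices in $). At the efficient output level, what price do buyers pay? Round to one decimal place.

Social marginal benefit = demand − MEC = 45.9 - 2.8Q.
Set SMB = MC: 45.9 - 2.8Q = 20.0 + 1.7Q → Q* = 5.7556.
Consumer price on the demand curve at Q*: 49.0 − 2.8×5.7556 = 32.8843.

P = $32.9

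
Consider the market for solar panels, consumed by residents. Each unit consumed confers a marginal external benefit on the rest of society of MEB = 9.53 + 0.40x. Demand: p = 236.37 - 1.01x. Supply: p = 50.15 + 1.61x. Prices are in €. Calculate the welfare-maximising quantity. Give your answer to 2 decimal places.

x* = 88.18

Social marginal benefit = demand + MEB = 245.90 - 0.61x.
Set SMB = MC: 245.90 - 0.61x = 50.15 + 1.61x → x* = 88.1757.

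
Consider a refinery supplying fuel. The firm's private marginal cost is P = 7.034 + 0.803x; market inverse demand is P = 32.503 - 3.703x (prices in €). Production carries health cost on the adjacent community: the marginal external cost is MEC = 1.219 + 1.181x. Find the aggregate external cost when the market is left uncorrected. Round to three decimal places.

€25.755

Market equilibrium (private): 7.034 + 0.803x = 32.503 - 3.703x → x_m = 5.6522.
Total external cost = ∫₀^{x_m} (1.219 + 1.181x) dx = 1.219×5.6522 + ½×1.181×5.6522² = 25.7550.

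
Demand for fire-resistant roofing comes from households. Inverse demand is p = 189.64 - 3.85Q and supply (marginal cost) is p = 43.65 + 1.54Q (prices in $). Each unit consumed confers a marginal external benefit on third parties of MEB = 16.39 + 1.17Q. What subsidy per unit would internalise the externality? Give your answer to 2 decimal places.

subsidy = $61.41 per unit

Social marginal benefit = demand + MEB = 206.03 - 2.68Q.
Set SMB = MC: 206.03 - 2.68Q = 43.65 + 1.54Q → Q* = 38.4787.
The Pigouvian subsidy equals MEB at Q*: 16.39 + 1.17×38.4787 = 61.4101.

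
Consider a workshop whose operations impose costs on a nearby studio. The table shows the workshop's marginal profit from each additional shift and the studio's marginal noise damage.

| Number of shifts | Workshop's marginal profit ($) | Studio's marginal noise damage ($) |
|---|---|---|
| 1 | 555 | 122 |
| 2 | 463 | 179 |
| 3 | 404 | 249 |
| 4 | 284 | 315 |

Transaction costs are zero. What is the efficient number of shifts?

Bargaining reaches the level where marginal profit last exceeds marginal noise damage.
That holds through level 3 (404 ≥ 249) but not at 4 (284 < 315).

3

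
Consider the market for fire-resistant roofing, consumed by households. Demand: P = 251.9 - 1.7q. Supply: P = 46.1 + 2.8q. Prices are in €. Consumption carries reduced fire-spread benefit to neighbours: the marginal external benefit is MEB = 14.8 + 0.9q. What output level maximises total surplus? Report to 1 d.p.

Social marginal benefit = demand + MEB = 266.7 - 0.8q.
Set SMB = MC: 266.7 - 0.8q = 46.1 + 2.8q → q* = 61.2778.

q* = 61.3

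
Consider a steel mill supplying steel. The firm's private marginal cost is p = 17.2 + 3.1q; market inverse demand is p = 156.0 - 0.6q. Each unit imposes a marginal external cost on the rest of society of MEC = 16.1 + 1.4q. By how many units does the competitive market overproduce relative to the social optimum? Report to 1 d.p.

13.5 units

Market equilibrium (private): 17.2 + 3.1q = 156.0 - 0.6q → q_m = 37.5135.
Social marginal cost = private MC + MEC = 33.3 + 4.5q.
Set SMC = demand: 33.3 + 4.5q = 156.0 - 0.6q → q* = 24.0588.
Gap = |37.5135 − 24.0588| = 13.4547.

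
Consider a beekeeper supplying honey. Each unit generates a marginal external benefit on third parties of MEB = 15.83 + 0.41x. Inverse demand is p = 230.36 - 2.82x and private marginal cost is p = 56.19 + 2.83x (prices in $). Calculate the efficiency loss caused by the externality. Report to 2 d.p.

Market equilibrium (private): 56.19 + 2.83x = 230.36 - 2.82x → x_m = 30.8265.
Social marginal cost = private MC − MEB = 40.36 + 2.42x.
Set SMC = demand: 40.36 + 2.42x = 230.36 - 2.82x → x* = 36.2595.
Height of the DWL triangle at x_m is demand(x_m) − SMC(x_m) = MEB(x_m) = 28.4689.
DWL = ½ × 5.4330 × 28.4689 = 77.3358.

DWL = $77.34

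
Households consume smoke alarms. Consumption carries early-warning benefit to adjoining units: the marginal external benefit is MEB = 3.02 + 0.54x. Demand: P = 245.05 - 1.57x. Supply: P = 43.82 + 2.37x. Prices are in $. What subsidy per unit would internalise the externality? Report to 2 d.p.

Social marginal benefit = demand + MEB = 248.07 - 1.03x.
Set SMB = MC: 248.07 - 1.03x = 43.82 + 2.37x → x* = 60.0735.
The Pigouvian subsidy equals MEB at x*: 3.02 + 0.54×60.0735 = 35.4597.

subsidy = $35.46 per unit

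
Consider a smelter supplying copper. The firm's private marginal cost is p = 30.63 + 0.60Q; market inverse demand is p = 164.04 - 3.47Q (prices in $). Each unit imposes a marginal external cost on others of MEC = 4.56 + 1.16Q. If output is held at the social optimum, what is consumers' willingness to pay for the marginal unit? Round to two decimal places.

Social marginal cost = private MC + MEC = 35.19 + 1.76Q.
Set SMC = demand: 35.19 + 1.76Q = 164.04 - 3.47Q → Q* = 24.6367.
Consumer price on the demand curve at Q*: 164.04 − 3.47×24.6367 = 78.5507.

P = $78.55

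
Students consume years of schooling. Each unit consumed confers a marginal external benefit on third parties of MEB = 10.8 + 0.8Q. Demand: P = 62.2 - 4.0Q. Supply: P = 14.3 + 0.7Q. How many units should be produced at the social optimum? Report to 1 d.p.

Q* = 15.1

Social marginal benefit = demand + MEB = 73.0 - 3.2Q.
Set SMB = MC: 73.0 - 3.2Q = 14.3 + 0.7Q → Q* = 15.0513.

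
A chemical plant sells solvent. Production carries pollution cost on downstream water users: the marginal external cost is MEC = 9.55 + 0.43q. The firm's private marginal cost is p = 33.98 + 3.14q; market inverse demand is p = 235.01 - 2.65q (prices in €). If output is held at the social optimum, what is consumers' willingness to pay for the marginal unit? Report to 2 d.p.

P = €153.43

Social marginal cost = private MC + MEC = 43.53 + 3.57q.
Set SMC = demand: 43.53 + 3.57q = 235.01 - 2.65q → q* = 30.7846.
Consumer price on the demand curve at q*: 235.01 − 2.65×30.7846 = 153.4308.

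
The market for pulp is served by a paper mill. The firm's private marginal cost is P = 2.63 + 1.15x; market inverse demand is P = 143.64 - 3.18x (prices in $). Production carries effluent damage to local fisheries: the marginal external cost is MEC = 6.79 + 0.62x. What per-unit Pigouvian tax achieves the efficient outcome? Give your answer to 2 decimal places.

tax = $23.60 per unit

Social marginal cost = private MC + MEC = 9.42 + 1.77x.
Set SMC = demand: 9.42 + 1.77x = 143.64 - 3.18x → x* = 27.1152.
The Pigouvian tax equals MEC at x*: 6.79 + 0.62×27.1152 = 23.6014.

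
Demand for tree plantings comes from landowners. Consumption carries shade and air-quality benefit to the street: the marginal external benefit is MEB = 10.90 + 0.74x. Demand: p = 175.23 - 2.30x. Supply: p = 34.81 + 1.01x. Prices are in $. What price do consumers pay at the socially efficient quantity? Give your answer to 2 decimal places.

Social marginal benefit = demand + MEB = 186.13 - 1.56x.
Set SMB = MC: 186.13 - 1.56x = 34.81 + 1.01x → x* = 58.8794.
Consumer price on the demand curve at x*: 175.23 − 2.30×58.8794 = 39.8074.

P = $39.81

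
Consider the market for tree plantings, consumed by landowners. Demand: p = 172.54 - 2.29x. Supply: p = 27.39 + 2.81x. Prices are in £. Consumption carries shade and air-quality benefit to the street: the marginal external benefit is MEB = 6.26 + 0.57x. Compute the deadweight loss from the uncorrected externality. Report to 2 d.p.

Market equilibrium (private): 27.39 + 2.81x = 172.54 - 2.29x → x_m = 28.4608.
Social marginal benefit = demand + MEB = 178.80 - 1.72x.
Set SMB = MC: 178.80 - 1.72x = 27.39 + 2.81x → x* = 33.4238.
Height of the DWL triangle at x_m is SMB(x_m) − MC(x_m) = MEB(x_m) = 22.4826.
DWL = ½ × 4.9630 × 22.4826 = 55.7906.

DWL = £55.79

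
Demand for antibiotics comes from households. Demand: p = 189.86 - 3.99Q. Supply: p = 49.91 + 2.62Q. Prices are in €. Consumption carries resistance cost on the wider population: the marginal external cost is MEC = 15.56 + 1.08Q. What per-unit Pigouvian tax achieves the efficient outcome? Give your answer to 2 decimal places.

Social marginal benefit = demand − MEC = 174.30 - 5.07Q.
Set SMB = MC: 174.30 - 5.07Q = 49.91 + 2.62Q → Q* = 16.1756.
The Pigouvian tax equals MEC at Q*: 15.56 + 1.08×16.1756 = 33.0296.

tax = €33.03 per unit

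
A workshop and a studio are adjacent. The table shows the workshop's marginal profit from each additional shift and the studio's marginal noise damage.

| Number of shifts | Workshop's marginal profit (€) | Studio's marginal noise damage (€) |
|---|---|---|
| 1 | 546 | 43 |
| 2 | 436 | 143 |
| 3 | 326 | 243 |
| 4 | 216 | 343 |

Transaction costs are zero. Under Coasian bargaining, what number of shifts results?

Bargaining reaches the level where marginal profit last exceeds marginal noise damage.
That holds through level 3 (326 ≥ 243) but not at 4 (216 < 343).

3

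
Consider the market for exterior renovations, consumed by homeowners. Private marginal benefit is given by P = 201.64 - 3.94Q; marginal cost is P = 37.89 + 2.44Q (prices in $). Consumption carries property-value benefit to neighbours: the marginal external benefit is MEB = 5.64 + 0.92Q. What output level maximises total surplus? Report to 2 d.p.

Q* = 31.02

Social marginal benefit = demand + MEB = 207.28 - 3.02Q.
Set SMB = MC: 207.28 - 3.02Q = 37.89 + 2.44Q → Q* = 31.0238.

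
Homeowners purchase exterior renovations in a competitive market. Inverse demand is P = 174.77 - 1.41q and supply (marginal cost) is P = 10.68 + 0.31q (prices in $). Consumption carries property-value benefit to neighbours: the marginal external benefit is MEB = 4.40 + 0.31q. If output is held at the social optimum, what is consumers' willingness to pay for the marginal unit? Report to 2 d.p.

Social marginal benefit = demand + MEB = 179.17 - 1.10q.
Set SMB = MC: 179.17 - 1.10q = 10.68 + 0.31q → q* = 119.4965.
Consumer price on the demand curve at q*: 174.77 − 1.41×119.4965 = 6.2799.

P = $6.28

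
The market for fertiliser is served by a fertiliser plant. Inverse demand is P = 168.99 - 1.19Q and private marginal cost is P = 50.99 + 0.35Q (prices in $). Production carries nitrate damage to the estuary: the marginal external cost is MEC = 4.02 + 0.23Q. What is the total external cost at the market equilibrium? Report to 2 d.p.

$983.21

Market equilibrium (private): 50.99 + 0.35Q = 168.99 - 1.19Q → Q_m = 76.6234.
Total external cost = ∫₀^{Q_m} (4.02 + 0.23Q) dQ = 4.02×76.6234 + ½×0.23×76.6234² = 983.2078.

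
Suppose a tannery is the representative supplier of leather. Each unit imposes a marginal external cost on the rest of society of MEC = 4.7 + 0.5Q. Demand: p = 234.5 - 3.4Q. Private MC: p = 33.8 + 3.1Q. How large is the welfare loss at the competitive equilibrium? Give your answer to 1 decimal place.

Market equilibrium (private): 33.8 + 3.1Q = 234.5 - 3.4Q → Q_m = 30.8769.
Social marginal cost = private MC + MEC = 38.5 + 3.6Q.
Set SMC = demand: 38.5 + 3.6Q = 234.5 - 3.4Q → Q* = 28.0000.
Height of the DWL triangle at Q_m is SMC(Q_m) − demand(Q_m) = MEC(Q_m) = 20.1385.
DWL = ½ × 2.8769 × 20.1385 = 28.9682.

DWL = 29.0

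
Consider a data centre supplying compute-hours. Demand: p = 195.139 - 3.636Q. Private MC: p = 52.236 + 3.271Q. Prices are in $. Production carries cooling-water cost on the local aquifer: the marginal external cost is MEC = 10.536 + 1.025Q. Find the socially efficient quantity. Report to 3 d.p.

Q* = 16.688

Social marginal cost = private MC + MEC = 62.772 + 4.296Q.
Set SMC = demand: 62.772 + 4.296Q = 195.139 - 3.636Q → Q* = 16.6877.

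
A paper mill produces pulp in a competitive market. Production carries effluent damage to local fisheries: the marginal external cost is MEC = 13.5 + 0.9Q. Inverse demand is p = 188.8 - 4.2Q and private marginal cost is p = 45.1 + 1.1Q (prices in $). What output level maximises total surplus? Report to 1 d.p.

Q* = 21.0

Social marginal cost = private MC + MEC = 58.6 + 2.0Q.
Set SMC = demand: 58.6 + 2.0Q = 188.8 - 4.2Q → Q* = 21.0000.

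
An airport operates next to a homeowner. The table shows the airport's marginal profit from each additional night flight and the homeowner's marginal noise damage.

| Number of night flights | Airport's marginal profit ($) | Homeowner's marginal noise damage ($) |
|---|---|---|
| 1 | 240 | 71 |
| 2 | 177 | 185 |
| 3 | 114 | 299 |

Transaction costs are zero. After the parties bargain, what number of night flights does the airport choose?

Bargaining reaches the level where marginal profit last exceeds marginal noise damage.
That holds through level 1 (240 ≥ 71) but not at 2 (177 < 185).

1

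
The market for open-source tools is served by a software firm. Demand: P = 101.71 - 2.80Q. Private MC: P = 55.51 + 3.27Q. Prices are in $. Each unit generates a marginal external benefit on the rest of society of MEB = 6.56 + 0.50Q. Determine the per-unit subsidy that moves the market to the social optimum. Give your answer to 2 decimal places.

Social marginal cost = private MC − MEB = 48.95 + 2.77Q.
Set SMC = demand: 48.95 + 2.77Q = 101.71 - 2.80Q → Q* = 9.4722.
The Pigouvian subsidy equals MEB at Q*: 6.56 + 0.50×9.4722 = 11.2961.

subsidy = $11.30 per unit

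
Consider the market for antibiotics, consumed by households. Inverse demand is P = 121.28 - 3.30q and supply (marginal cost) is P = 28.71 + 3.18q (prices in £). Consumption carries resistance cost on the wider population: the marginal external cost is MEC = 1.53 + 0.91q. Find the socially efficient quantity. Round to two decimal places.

q* = 12.32

Social marginal benefit = demand − MEC = 119.75 - 4.21q.
Set SMB = MC: 119.75 - 4.21q = 28.71 + 3.18q → q* = 12.3194.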